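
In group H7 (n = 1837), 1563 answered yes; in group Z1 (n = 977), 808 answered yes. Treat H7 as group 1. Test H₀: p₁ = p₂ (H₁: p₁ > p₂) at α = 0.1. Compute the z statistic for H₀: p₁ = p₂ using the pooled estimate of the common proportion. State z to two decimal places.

z = 1.65

p̂₁ = 1563/1837 ≈ 0.8508, p̂₂ = 808/977 ≈ 0.8270.
Pooled p̂ = (1563+808)/(1837+977) = 2371/2814 = 0.8426.
SE = √(p̂(1−p̂)(1/n₁+1/n₂)) = √(0.8426·0.1574·0.00156791) = √(0.000207973) = 0.0144.
z = (0.8508 − 0.8270)/0.0144 = 0.0238/0.0144 = 1.65.
p-value = P(Z > 1.652) ≈ 0.0493, so at α = 0.1 we reject H₀.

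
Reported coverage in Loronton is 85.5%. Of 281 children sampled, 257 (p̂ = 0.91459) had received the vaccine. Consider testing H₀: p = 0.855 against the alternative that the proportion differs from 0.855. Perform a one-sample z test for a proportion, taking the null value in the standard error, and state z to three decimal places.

z = 2.837

p̂ = 257/281 = 0.914591.
Standard error under H₀: √(0.855×0.145/281) = 0.021005.
z = (0.914591 − 0.855)/0.021005 = 0.059591/0.021005 = 2.837.
p-value = 2·P(Z > 2.837) ≈ 0.0046.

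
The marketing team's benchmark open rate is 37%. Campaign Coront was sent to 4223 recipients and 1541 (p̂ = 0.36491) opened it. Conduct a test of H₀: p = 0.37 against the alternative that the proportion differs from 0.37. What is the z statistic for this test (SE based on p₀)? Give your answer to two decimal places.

z = -0.69

p̂ = 1541/4223 = 0.3649.
SE = √(p₀(1−p₀)/n) = √(0.2331/4223) = 0.0074.
z = (0.3649 − 0.37)/0.0074 = -0.0051/0.0074 = -0.69.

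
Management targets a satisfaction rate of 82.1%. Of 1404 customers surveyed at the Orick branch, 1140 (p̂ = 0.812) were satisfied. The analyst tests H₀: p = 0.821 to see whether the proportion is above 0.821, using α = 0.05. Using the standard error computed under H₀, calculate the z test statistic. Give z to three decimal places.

p̂ = 1140/1404 = 0.81197.
SE = √(p₀(1−p₀)/n) = √(0.14696/1404) = 0.01023.
z = (0.81197 − 0.821)/0.01023 = -0.00903/0.01023 = -0.883.
p-value = P(Z > -0.883) ≈ 0.8114. With α = 0.05, fail to reject H₀.

z = -0.883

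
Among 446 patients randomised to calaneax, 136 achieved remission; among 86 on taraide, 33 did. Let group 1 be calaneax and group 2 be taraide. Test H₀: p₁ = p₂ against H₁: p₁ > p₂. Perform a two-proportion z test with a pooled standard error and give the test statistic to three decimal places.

p̂₁ = 136/446 = 0.30493, p̂₂ = 33/86 = 0.38372.
Pooled p̂ = (136+33)/(446+86) = 169/532 = 0.31767.
SE = √(p̂(1−p̂)(1/n₁+1/n₂)) = √(0.31767·0.68233·0.0138701) = √(0.00300641) = 0.05483.
z = (0.30493 − 0.38372)/0.05483 = -0.07879/0.05483 = -1.437.

z = -1.437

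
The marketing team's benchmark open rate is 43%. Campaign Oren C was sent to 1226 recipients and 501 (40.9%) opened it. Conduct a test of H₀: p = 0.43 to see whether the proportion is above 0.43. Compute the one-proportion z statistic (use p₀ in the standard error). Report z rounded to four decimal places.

z = -1.5103

p̂ = 501/1226 ≈ 0.408646.
Standard error under H₀: √(0.43×0.57/1226) = 0.014139.
z = (0.408646 − 0.43)/0.014139 = -0.021354/0.014139 = -1.5103.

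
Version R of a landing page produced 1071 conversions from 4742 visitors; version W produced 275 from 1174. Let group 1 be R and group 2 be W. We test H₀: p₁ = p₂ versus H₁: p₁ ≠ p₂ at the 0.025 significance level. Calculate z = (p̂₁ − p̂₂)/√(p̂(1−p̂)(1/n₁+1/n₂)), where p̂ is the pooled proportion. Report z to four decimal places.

p̂₁ = 1071/4742 ≈ 0.225854, p̂₂ = 275/1174 ≈ 0.234242.
Pooled p̂ = (1071+275)/(4742+1174) = 1346/5916 = 0.227519.
SE = √(p̂(1−p̂)(1/n₁+1/n₂)) = √(0.227519·0.772481·0.00106267) = √(0.000186768) = 0.013666.
z = (0.225854 − 0.234242)/0.013666 = -0.008388/0.013666 = -0.6138.
p-value = 2·P(Z > 0.614) ≈ 0.5394, so at α = 0.025 we fail to reject H₀.

z = -0.6138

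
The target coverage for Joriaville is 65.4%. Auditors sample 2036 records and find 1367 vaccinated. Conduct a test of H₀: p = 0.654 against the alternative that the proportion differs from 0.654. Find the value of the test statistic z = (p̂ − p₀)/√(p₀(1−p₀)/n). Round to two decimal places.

z = 1.65

p̂ = 1367/2036 = 0.67141.
Under H₀, SE = √(0.654·0.346/2036) = √(0.000111141) = 0.01054.
z = (0.67141 − 0.654)/0.01054 = 0.01741/0.01054 = 1.65.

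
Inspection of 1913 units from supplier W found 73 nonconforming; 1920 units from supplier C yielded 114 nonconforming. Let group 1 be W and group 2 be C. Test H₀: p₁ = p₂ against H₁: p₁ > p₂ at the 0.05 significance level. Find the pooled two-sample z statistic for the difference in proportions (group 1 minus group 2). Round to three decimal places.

p̂₁ = 73/1913 = 0.038160, p̂₂ = 114/1920 = 0.059375.
Pooled p̂ = (73+114)/(1913+1920) = 187/3833 = 0.048787.
SE = √(p̂(1−p̂)(1/n₁+1/n₂)) = √(0.048787·0.951213·0.00104357) = √(4.84287e-05) = 0.006959.
z = (0.038160 − 0.059375)/0.006959 = -0.021215/0.006959 = -3.049.
p-value = P(Z > -3.049) ≈ 0.9989; since p > α = 0.05, fail to reject H₀.

z = -3.049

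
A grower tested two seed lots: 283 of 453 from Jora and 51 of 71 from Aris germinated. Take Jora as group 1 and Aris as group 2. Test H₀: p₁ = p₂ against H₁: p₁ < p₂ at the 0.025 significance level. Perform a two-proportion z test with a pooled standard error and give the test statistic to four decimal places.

p̂₁ = 283/453 = 0.624724, p̂₂ = 51/71 = 0.718310.
Pooled p̂ = (283+51)/(453+71) = 334/524 = 0.637405.
SE = √(p̂(1−p̂)(1/n₁+1/n₂)) = √(0.637405·0.362595·0.016292) = √(0.00376541) = 0.061363.
z = (0.624724 − 0.718310)/0.061363 = -0.093586/0.061363 = -1.5251.
p-value = P(Z < -1.525) ≈ 0.0636. With α = 0.025, fail to reject H₀.

z = -1.5251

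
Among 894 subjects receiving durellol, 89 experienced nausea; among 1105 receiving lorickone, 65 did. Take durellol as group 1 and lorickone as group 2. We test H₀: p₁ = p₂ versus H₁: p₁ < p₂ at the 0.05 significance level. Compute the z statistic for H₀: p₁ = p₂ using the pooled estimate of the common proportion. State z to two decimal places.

z = 3.40

p̂₁ = 89/894 = 0.0996, p̂₂ = 65/1105 = 0.0588.
Pooled p̂ = (89+65)/(894+1105) = 154/1999 = 0.0770.
SE = √(p̂(1−p̂)(1/n₁+1/n₂)) = √(0.0770·0.9230·0.00202355) = √(0.000143881) = 0.0120.
z = (0.0996 − 0.0588)/0.0120 = 0.0408/0.0120 = 3.40.
p-value = P(Z < 3.395) ≈ 0.9997; since p > α = 0.05, fail to reject H₀.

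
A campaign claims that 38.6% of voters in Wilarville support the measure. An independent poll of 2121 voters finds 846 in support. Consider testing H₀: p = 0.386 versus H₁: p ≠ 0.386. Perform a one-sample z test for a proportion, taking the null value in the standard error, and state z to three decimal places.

z = 1.217

p̂ = 846/2121 = 0.398868.
Standard error under H₀: √(0.386×0.614/2121) = 0.010571.
z = (0.398868 − 0.386)/0.010571 = 0.012868/0.010571 = 1.217.
Two-sided p-value ≈ 2·Φ(−1.217) = 0.2235.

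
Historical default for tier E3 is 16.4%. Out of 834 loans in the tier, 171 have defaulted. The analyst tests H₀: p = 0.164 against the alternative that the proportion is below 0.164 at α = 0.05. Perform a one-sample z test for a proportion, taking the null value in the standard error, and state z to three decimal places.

z = 3.201

p̂ = 171/834 ≈ 0.20504.
SE = √(p₀(1−p₀)/n) = √(0.1371/834) = 0.01282.
z = (0.20504 − 0.164)/0.01282 = 0.04104/0.01282 = 3.201.
p-value = P(Z < 3.201) ≈ 0.9993, so at α = 0.05 we fail to reject H₀.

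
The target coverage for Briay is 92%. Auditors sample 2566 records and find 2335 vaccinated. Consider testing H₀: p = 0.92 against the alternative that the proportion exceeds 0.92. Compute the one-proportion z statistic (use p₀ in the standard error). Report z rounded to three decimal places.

z = -1.872

p̂ = 2335/2566 ≈ 0.9099766.
Standard error under H₀: √(0.92×0.08/2566) = 0.0053556.
z = (0.9099766 − 0.92)/0.0053556 = -0.0100234/0.0053556 = -1.872.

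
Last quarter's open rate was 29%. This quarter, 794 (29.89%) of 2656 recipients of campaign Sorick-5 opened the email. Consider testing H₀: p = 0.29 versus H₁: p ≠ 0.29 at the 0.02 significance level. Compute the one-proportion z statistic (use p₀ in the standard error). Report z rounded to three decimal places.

z = 1.016

p̂ = 794/2656 ≈ 0.298946.
SE = √(p₀(1−p₀)/n) = √(0.2059/2656) = 0.008805.
z = (0.298946 − 0.29)/0.008805 = 0.008946/0.008805 = 1.016.
Two-sided p-value ≈ 2·Φ(−1.016) = 0.3096; since p > α = 0.02, fail to reject H₀.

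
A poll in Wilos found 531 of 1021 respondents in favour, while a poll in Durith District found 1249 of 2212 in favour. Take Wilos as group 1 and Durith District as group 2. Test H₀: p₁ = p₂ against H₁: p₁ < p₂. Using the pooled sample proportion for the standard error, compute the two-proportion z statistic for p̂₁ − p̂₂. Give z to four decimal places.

p̂₁ = 531/1021 ≈ 0.5200784, p̂₂ = 1249/2212 ≈ 0.5646474.
Pooled p̂ = (531+1249)/(1021+2212) = 1780/3233 = 0.5505722.
SE = √(p̂(1−p̂)(1/n₁+1/n₂)) = √(0.5505722·0.4494278·0.00143151) = √(0.000354217) = 0.0188206.
z = (0.5200784 − 0.5646474)/0.0188206 = -0.0445690/0.0188206 = -2.3681.

z = -2.3681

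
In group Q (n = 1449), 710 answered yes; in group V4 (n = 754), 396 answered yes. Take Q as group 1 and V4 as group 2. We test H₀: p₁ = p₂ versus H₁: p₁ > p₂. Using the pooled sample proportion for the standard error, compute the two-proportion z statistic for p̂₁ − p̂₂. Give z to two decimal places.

p̂₁ = 710/1449 = 0.48999, p̂₂ = 396/754 = 0.52520.
Pooled p̂ = (710+396)/(1449+754) = 1106/2203 = 0.50204.
SE = √(p̂(1−p̂)(1/n₁+1/n₂)) = √(0.50204·0.49796·0.00201639) = √(0.000504089) = 0.02245.
z = (0.48999 − 0.52520)/0.02245 = -0.03521/0.02245 = -1.57.

z = -1.57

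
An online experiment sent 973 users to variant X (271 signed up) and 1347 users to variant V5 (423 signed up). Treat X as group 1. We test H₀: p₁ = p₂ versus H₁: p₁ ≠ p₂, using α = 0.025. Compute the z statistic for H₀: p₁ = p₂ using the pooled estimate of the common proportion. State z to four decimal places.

z = -1.8434

p̂₁ = 271/973 ≈ 0.278520, p̂₂ = 423/1347 ≈ 0.314031.
Pooled p̂ = (271+423)/(973+1347) = 694/2320 = 0.299138.
SE = √(0.209654 × 0.00177014) = 0.019264.
z = (0.278520 − 0.314031)/0.019264 = -0.035511/0.019264 = -1.8434.
Two-sided p-value ≈ 2·Φ(−1.843) = 0.0653, so at α = 0.025 we fail to reject H₀.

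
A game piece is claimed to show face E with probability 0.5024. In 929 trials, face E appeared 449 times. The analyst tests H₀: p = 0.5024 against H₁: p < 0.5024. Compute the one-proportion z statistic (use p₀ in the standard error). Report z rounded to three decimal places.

z = -1.163

p̂ = 449/929 = 0.48332.
SE = √(p₀(1−p₀)/n) = √(0.24999/929) = 0.01640.
z = (0.48332 − 0.5024)/0.01640 = -0.01908/0.01640 = -1.163.
p-value = P(Z < -1.163) ≈ 0.1223.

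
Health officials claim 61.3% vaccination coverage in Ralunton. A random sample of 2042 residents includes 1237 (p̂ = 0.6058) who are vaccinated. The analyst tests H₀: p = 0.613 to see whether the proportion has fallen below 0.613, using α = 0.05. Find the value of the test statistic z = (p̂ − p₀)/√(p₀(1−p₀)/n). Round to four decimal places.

z = -0.6700

p̂ = 1237/2042 = 0.605779.
Under H₀, SE = √(0.613·0.387/2042) = √(0.000116176) = 0.010778.
z = (0.605779 − 0.613)/0.010778 = -0.007221/0.010778 = -0.6700.
p-value = P(Z < -0.670) ≈ 0.2514; since p > α = 0.05, fail to reject H₀.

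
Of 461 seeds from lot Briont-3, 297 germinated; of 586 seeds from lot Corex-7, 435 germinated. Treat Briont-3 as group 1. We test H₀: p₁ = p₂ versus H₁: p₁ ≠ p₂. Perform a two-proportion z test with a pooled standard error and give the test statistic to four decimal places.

p̂₁ = 297/461 ≈ 0.6442516, p̂₂ = 435/586 ≈ 0.7423208.
Pooled p̂ = (297+435)/(461+586) = 732/1047 = 0.6991404.
SE = √(0.210343 × 0.00387568) = 0.0285521.
z = (0.6442516 − 0.7423208)/0.0285521 = -0.0980692/0.0285521 = -3.4347.
Two-sided p-value ≈ 2·Φ(−3.435) = 0.0006.

z = -3.4347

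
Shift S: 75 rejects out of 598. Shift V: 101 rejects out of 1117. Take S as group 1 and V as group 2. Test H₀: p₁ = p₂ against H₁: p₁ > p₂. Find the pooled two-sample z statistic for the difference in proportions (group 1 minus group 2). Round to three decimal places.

p̂₁ = 75/598 ≈ 0.12542, p̂₂ = 101/1117 ≈ 0.09042.
Pooled p̂ = (75+101)/(598+1117) = 176/1715 = 0.10262.
SE = √(p̂(1−p̂)(1/n₁+1/n₂)) = √(0.10262·0.89738·0.0025675) = √(0.000236446) = 0.01538.
z = (0.12542 − 0.09042)/0.01538 = 0.03500/0.01538 = 2.276.
p-value = P(Z > 2.276) ≈ 0.0114.

z = 2.276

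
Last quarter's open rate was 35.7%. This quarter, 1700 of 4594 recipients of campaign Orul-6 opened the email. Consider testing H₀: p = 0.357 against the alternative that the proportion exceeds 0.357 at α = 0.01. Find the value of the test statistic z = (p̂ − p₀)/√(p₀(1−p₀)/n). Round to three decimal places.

p̂ = 1700/4594 ≈ 0.37005.
Standard error under H₀: √(0.357×0.643/4594) = 0.00707.
z = (0.37005 − 0.357)/0.00707 = 0.01305/0.00707 = 1.846.
p-value = P(Z > 1.846) ≈ 0.0325. With α = 0.01, fail to reject H₀.

z = 1.846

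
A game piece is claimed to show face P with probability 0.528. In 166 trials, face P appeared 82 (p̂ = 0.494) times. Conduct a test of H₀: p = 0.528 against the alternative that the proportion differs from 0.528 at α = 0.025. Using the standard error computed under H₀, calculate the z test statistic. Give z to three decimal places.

p̂ = 82/166 ≈ 0.49398.
Under H₀, SE = √(0.528·0.472/166) = √(0.0015013) = 0.03875.
z = (0.49398 − 0.528)/0.03875 = -0.03402/0.03875 = -0.878.
Two-sided p-value ≈ 2·Φ(−0.878) = 0.3799. With α = 0.025, fail to reject H₀.

z = -0.878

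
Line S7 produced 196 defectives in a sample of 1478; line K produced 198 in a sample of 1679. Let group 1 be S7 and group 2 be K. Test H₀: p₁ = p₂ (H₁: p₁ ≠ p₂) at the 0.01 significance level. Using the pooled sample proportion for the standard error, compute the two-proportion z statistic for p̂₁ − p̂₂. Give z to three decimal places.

p̂₁ = 196/1478 = 0.132612, p̂₂ = 198/1679 = 0.117927.
Pooled p̂ = (196+198)/(1478+1679) = 394/3157 = 0.124802.
SE = √(0.109226 × 0.00127218) = 0.011788.
z = (0.132612 − 0.117927)/0.011788 = 0.014685/0.011788 = 1.246.
p-value = 2·P(Z > 1.246) ≈ 0.2129, so at α = 0.01 we fail to reject H₀.

z = 1.246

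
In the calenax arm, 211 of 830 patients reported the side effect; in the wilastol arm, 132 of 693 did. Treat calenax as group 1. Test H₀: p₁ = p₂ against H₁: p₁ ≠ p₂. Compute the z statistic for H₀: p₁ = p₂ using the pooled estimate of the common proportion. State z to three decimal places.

p̂₁ = 211/830 = 0.254217, p̂₂ = 132/693 = 0.190476.
Pooled p̂ = (211+132)/(830+693) = 343/1523 = 0.225213.
SE = √(p̂(1−p̂)(1/n₁+1/n₂)) = √(0.225213·0.774787·0.00264782) = √(0.000462024) = 0.021495.
z = (0.254217 − 0.190476)/0.021495 = 0.063741/0.021495 = 2.965.
p-value = 2·P(Z > 2.965) ≈ 0.0030.

z = 2.965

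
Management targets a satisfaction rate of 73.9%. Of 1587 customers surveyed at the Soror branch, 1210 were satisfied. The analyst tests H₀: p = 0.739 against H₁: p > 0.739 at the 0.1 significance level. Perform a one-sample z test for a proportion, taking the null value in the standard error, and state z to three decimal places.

z = 2.127

p̂ = 1210/1587 ≈ 0.76244.
SE = √(p₀(1−p₀)/n) = √(0.19288/1587) = 0.01102.
z = (0.76244 − 0.739)/0.01102 = 0.02344/0.01102 = 2.127.
p-value = P(Z > 2.127) ≈ 0.0167. With α = 0.1, reject H₀.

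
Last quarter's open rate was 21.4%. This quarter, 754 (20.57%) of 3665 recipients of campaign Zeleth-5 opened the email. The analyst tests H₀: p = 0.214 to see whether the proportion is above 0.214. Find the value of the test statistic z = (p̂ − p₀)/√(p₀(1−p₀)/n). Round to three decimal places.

z = -1.221

p̂ = 754/3665 ≈ 0.205730.
Standard error under H₀: √(0.214×0.786/3665) = 0.006775.
z = (0.205730 − 0.214)/0.006775 = -0.008270/0.006775 = -1.221.
p-value = P(Z > -1.221) ≈ 0.8889.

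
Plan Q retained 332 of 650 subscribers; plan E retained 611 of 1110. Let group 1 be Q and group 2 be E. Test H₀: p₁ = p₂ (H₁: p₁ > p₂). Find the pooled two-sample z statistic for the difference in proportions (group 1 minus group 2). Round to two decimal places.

z = -1.61

p̂₁ = 332/650 = 0.5108, p̂₂ = 611/1110 = 0.5505.
Pooled p̂ = (332+611)/(650+1110) = 943/1760 = 0.5358.
SE = √(p̂(1−p̂)(1/n₁+1/n₂)) = √(0.5358·0.4642·0.00243936) = √(0.000606715) = 0.0246.
z = (0.5108 − 0.5505)/0.0246 = -0.0397/0.0246 = -1.61.
p-value = P(Z > -1.611) ≈ 0.9464.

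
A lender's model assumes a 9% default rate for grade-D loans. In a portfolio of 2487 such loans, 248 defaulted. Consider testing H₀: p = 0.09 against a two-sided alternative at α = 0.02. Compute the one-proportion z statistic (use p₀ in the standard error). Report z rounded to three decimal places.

z = 1.694

p̂ = 248/2487 ≈ 0.099719.
SE = √(p₀(1−p₀)/n) = √(0.0819/2487) = 0.005739.
z = (0.099719 − 0.09)/0.005739 = 0.009719/0.005739 = 1.694.
p-value = 2·P(Z > 1.694) ≈ 0.0904; since p > α = 0.02, fail to reject H₀.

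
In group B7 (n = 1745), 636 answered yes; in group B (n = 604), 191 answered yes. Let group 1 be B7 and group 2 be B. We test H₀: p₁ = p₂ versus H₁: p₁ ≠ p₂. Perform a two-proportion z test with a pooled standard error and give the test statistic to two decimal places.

z = 2.14

p̂₁ = 636/1745 ≈ 0.36447, p̂₂ = 191/604 ≈ 0.31623.
Pooled p̂ = (636+191)/(1745+604) = 827/2349 = 0.35206.
SE = √(0.228115 × 0.0022287) = 0.02255.
z = (0.36447 − 0.31623)/0.02255 = 0.04824/0.02255 = 2.14.
p-value = 2·P(Z > 2.140) ≈ 0.0324.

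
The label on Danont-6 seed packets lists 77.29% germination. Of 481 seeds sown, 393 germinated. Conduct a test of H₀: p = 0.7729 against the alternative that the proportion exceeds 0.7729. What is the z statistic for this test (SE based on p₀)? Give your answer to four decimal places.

p̂ = 393/481 ≈ 0.817048.
SE = √(p₀(1−p₀)/n) = √(0.17553/481) = 0.019103.
z = (0.817048 − 0.7729)/0.019103 = 0.044148/0.019103 = 2.3111.

z = 2.3111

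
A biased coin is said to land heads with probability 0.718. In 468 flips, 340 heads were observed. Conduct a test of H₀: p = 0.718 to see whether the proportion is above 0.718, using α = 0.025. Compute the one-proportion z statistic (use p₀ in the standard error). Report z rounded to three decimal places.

z = 0.408

p̂ = 340/468 ≈ 0.726496.
Standard error under H₀: √(0.718×0.282/468) = 0.020800.
z = (0.726496 − 0.718)/0.020800 = 0.008496/0.020800 = 0.408.
p-value = P(Z > 0.408) ≈ 0.3415. With α = 0.025, fail to reject H₀.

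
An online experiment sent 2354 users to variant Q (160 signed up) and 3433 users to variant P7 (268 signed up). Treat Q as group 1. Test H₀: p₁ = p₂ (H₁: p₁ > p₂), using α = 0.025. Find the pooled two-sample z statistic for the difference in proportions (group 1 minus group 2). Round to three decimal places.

p̂₁ = 160/2354 = 0.067969, p̂₂ = 268/3433 = 0.078066.
Pooled p̂ = (160+268)/(2354+3433) = 428/5787 = 0.073959.
SE = √(p̂(1−p̂)(1/n₁+1/n₂)) = √(0.073959·0.926041·0.000716099) = √(4.90449e-05) = 0.007003.
z = (0.067969 − 0.078066)/0.007003 = -0.010097/0.007003 = -1.442.
p-value = P(Z > -1.442) ≈ 0.9253, so at α = 0.025 we fail to reject H₀.

z = -1.442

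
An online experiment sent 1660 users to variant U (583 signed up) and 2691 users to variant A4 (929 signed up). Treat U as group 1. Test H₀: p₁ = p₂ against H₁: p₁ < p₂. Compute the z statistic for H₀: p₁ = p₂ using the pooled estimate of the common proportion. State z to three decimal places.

p̂₁ = 583/1660 ≈ 0.35120, p̂₂ = 929/2691 ≈ 0.34522.
Pooled p̂ = (583+929)/(1660+2691) = 1512/4351 = 0.34751.
SE = √(p̂(1−p̂)(1/n₁+1/n₂)) = √(0.34751·0.65249·0.000974019) = √(0.000220855) = 0.01486.
z = (0.35120 − 0.34522)/0.01486 = 0.00598/0.01486 = 0.402.
p-value = P(Z < 0.402) ≈ 0.6563.

z = 0.402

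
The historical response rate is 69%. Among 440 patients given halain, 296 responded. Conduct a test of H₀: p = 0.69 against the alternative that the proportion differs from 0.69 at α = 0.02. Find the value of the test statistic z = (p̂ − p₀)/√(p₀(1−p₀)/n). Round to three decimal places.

p̂ = 296/440 = 0.67273.
Standard error under H₀: √(0.69×0.31/440) = 0.02205.
z = (0.67273 − 0.69)/0.02205 = -0.01727/0.02205 = -0.783.
Two-sided p-value ≈ 2·Φ(−0.783) = 0.4334. With α = 0.02, fail to reject H₀.

z = -0.783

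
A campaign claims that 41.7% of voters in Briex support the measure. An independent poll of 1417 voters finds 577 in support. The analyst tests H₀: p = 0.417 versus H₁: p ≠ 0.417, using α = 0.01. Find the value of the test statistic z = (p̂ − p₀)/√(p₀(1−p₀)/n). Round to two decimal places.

p̂ = 577/1417 = 0.4072.
Standard error under H₀: √(0.417×0.583/1417) = 0.0131.
z = (0.4072 − 0.417)/0.0131 = -0.0098/0.0131 = -0.75.
Two-sided p-value ≈ 2·Φ(−0.748) = 0.4543, so at α = 0.01 we fail to reject H₀.

z = -0.75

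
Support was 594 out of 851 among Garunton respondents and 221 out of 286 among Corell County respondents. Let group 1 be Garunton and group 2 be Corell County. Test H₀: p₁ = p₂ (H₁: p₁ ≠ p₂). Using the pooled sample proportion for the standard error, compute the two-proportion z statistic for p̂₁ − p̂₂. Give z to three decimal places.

p̂₁ = 594/851 = 0.69800, p̂₂ = 221/286 = 0.77273.
Pooled p̂ = (594+221)/(851+286) = 815/1137 = 0.71680.
SE = √(0.202998 × 0.00467159) = 0.03079.
z = (0.69800 − 0.77273)/0.03079 = -0.07473/0.03079 = -2.427.

z = -2.427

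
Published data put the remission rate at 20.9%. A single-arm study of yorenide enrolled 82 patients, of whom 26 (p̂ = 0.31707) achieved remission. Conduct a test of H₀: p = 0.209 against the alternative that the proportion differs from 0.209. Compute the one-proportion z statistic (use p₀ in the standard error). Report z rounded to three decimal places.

p̂ = 26/82 = 0.31707.
SE = √(p₀(1−p₀)/n) = √(0.16532/82) = 0.04490.
z = (0.31707 − 0.209)/0.04490 = 0.10807/0.04490 = 2.407.
Two-sided p-value ≈ 2·Φ(−2.407) = 0.0161.

z = 2.407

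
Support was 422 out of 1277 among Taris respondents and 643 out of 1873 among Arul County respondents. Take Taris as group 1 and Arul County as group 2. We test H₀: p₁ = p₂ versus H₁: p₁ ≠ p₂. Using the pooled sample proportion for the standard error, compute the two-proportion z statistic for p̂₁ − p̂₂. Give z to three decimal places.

z = -0.748

p̂₁ = 422/1277 ≈ 0.33046, p̂₂ = 643/1873 ≈ 0.34330.
Pooled p̂ = (422+643)/(1277+1873) = 1065/3150 = 0.33810.
SE = √(p̂(1−p̂)(1/n₁+1/n₂)) = √(0.33810·0.66190·0.00131699) = √(0.000294725) = 0.01717.
z = (0.33046 − 0.34330)/0.01717 = -0.01284/0.01717 = -0.748.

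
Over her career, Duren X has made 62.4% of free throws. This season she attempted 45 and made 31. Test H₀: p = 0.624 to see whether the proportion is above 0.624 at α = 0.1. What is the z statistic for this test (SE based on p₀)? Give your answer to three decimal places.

z = 0.899

p̂ = 31/45 = 0.68889.
Under H₀, SE = √(0.624·0.376/45) = √(0.00521387) = 0.07221.
z = (0.68889 − 0.624)/0.07221 = 0.06489/0.07221 = 0.899.
p-value = P(Z > 0.899) ≈ 0.1844, so at α = 0.1 we fail to reject H₀.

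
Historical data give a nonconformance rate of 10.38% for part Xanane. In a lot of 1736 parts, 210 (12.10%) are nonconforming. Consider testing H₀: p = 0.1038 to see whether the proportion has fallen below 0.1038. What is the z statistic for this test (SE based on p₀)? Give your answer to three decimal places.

z = 2.345

p̂ = 210/1736 = 0.120968.
SE = √(p₀(1−p₀)/n) = √(0.093026/1736) = 0.007320.
z = (0.120968 − 0.1038)/0.007320 = 0.017168/0.007320 = 2.345.
p-value = P(Z < 2.345) ≈ 0.9905.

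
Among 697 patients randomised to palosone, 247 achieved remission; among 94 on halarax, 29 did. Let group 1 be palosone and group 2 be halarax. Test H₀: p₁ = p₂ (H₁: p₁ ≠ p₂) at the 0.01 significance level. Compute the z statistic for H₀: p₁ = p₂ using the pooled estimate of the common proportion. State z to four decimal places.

p̂₁ = 247/697 = 0.354376, p̂₂ = 29/94 = 0.308511.
Pooled p̂ = (247+29)/(697+94) = 276/791 = 0.348925.
SE = √(0.227176 × 0.012073) = 0.052371.
z = (0.354376 − 0.308511)/0.052371 = 0.045865/0.052371 = 0.8758.
p-value = 2·P(Z > 0.876) ≈ 0.3812. With α = 0.01, fail to reject H₀.

z = 0.8758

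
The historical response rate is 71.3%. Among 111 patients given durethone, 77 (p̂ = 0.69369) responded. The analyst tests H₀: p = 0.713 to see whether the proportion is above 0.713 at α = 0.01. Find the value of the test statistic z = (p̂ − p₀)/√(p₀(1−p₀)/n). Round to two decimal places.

z = -0.45

p̂ = 77/111 = 0.6937.
Standard error under H₀: √(0.713×0.287/111) = 0.0429.
z = (0.6937 − 0.713)/0.0429 = -0.0193/0.0429 = -0.45.
p-value = P(Z > -0.450) ≈ 0.6735, so at α = 0.01 we fail to reject H₀.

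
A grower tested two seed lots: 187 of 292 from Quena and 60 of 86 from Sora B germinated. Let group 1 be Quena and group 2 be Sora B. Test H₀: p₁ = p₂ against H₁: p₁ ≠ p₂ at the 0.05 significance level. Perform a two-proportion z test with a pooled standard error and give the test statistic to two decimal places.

p̂₁ = 187/292 ≈ 0.6404, p̂₂ = 60/86 ≈ 0.6977.
Pooled p̂ = (187+60)/(292+86) = 247/378 = 0.6534.
SE = √(0.226456 × 0.0150526) = 0.0584.
z = (0.6404 − 0.6977)/0.0584 = -0.0573/0.0584 = -0.98.
p-value = 2·P(Z > 0.981) ≈ 0.3267; since p > α = 0.05, fail to reject H₀.

z = -0.98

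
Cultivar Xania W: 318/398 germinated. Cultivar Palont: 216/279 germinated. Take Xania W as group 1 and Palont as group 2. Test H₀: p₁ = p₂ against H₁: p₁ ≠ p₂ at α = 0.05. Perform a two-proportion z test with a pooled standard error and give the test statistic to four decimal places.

z = 0.7782

p̂₁ = 318/398 ≈ 0.798995, p̂₂ = 216/279 ≈ 0.774194.
Pooled p̂ = (318+216)/(398+279) = 534/677 = 0.788774.
SE = √(p̂(1−p̂)(1/n₁+1/n₂)) = √(0.788774·0.211226·0.00609679) = √(0.00101578) = 0.031871.
z = (0.798995 − 0.774194)/0.031871 = 0.024801/0.031871 = 0.7782.
Two-sided p-value ≈ 2·Φ(−0.778) = 0.4365. With α = 0.05, fail to reject H₀.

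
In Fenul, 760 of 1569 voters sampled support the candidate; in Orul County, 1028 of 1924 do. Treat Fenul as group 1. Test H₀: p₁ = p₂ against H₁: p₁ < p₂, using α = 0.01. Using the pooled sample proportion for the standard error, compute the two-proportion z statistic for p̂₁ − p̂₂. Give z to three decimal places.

z = -2.936

p̂₁ = 760/1569 ≈ 0.48438, p̂₂ = 1028/1924 ≈ 0.53430.
Pooled p̂ = (760+1028)/(1569+1924) = 1788/3493 = 0.51188.
SE = √(0.249859 × 0.0011571) = 0.01700.
z = (0.48438 − 0.53430)/0.01700 = -0.04992/0.01700 = -2.936.
p-value = P(Z < -2.936) ≈ 0.0017, so at α = 0.01 we reject H₀.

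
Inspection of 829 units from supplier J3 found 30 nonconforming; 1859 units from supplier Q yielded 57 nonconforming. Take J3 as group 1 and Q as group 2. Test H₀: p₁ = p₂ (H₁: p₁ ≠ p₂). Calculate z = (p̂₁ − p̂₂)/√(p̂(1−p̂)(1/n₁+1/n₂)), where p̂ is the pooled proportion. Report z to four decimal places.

p̂₁ = 30/829 ≈ 0.036188, p̂₂ = 57/1859 ≈ 0.030662.
Pooled p̂ = (30+57)/(829+1859) = 87/2688 = 0.032366.
SE = √(p̂(1−p̂)(1/n₁+1/n₂)) = √(0.032366·0.967634·0.0017442) = √(5.46256e-05) = 0.007391.
z = (0.036188 − 0.030662)/0.007391 = 0.005526/0.007391 = 0.7477.
Two-sided p-value ≈ 2·Φ(−0.748) = 0.4546.

z = 0.7477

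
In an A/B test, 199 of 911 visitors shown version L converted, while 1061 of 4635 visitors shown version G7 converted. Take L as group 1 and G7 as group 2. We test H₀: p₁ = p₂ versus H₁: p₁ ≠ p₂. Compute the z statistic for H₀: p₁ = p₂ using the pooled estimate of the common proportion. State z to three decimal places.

z = -0.689

p̂₁ = 199/911 ≈ 0.21844, p̂₂ = 1061/4635 ≈ 0.22891.
Pooled p̂ = (199+1061)/(911+4635) = 1260/5546 = 0.22719.
SE = √(0.175575 × 0.00131344) = 0.01519.
z = (0.21844 − 0.22891)/0.01519 = -0.01047/0.01519 = -0.689.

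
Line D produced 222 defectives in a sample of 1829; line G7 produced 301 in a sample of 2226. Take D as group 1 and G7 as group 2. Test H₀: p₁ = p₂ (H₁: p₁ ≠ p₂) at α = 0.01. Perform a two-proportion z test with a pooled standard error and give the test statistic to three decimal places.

z = -1.309

p̂₁ = 222/1829 ≈ 0.121378, p̂₂ = 301/2226 ≈ 0.135220.
Pooled p̂ = (222+301)/(1829+2226) = 523/4055 = 0.128977.
SE = √(0.112342 × 0.000995983) = 0.010578.
z = (0.121378 − 0.135220)/0.010578 = -0.013842/0.010578 = -1.309.
Two-sided p-value ≈ 2·Φ(−1.309) = 0.1907. With α = 0.01, fail to reject H₀.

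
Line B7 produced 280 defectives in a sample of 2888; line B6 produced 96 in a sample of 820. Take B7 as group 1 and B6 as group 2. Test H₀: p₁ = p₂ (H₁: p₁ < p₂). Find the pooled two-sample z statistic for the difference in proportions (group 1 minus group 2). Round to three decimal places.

z = -1.684

p̂₁ = 280/2888 = 0.096953, p̂₂ = 96/820 = 0.117073.
Pooled p̂ = (280+96)/(2888+820) = 376/3708 = 0.101402.
SE = √(p̂(1−p̂)(1/n₁+1/n₂)) = √(0.101402·0.898598·0.00156577) = √(0.000142673) = 0.011945.
z = (0.096953 − 0.117073)/0.011945 = -0.020120/0.011945 = -1.684.
p-value = P(Z < -1.684) ≈ 0.0460.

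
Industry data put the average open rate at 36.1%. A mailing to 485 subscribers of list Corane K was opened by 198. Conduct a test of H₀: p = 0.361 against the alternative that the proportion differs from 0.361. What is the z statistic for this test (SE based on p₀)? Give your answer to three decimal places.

p̂ = 198/485 ≈ 0.40825.
Under H₀, SE = √(0.361·0.639/485) = √(0.000475627) = 0.02181.
z = (0.40825 − 0.361)/0.02181 = 0.04725/0.02181 = 2.166.
p-value = 2·P(Z > 2.166) ≈ 0.0303.

z = 2.166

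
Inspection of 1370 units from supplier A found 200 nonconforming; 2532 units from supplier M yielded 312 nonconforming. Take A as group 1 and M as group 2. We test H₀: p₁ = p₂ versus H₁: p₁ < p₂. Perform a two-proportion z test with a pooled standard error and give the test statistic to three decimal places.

p̂₁ = 200/1370 = 0.145985, p̂₂ = 312/2532 = 0.123223.
Pooled p̂ = (200+312)/(1370+2532) = 512/3902 = 0.131215.
SE = √(p̂(1−p̂)(1/n₁+1/n₂)) = √(0.131215·0.868785·0.00112487) = √(0.000128233) = 0.011324.
z = (0.145985 − 0.123223)/0.011324 = 0.022762/0.011324 = 2.010.
p-value = P(Z < 2.010) ≈ 0.9778.

z = 2.010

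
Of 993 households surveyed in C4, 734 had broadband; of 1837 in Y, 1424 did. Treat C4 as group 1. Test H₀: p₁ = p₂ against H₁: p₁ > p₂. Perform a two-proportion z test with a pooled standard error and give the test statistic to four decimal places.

z = -2.1481

p̂₁ = 734/993 = 0.7391742, p̂₂ = 1424/1837 = 0.7751769.
Pooled p̂ = (734+1424)/(993+1837) = 2158/2830 = 0.7625442.
SE = √(0.181071 × 0.00155142) = 0.0167605.
z = (0.7391742 − 0.7751769)/0.0167605 = -0.0360027/0.0167605 = -2.1481.
p-value = P(Z > -2.148) ≈ 0.9841.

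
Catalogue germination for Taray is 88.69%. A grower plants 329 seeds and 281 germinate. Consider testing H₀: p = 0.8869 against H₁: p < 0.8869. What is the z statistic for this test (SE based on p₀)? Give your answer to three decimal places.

p̂ = 281/329 = 0.854103.
Under H₀, SE = √(0.8869·0.1131/329) = √(0.000304889) = 0.017461.
z = (0.854103 − 0.8869)/0.017461 = -0.032797/0.017461 = -1.878.
p-value = P(Z < -1.878) ≈ 0.0302.

z = -1.878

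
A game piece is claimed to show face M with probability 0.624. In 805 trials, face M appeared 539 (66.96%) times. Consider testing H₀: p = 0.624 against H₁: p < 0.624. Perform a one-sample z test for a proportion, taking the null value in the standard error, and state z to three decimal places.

z = 2.669

p̂ = 539/805 = 0.669565.
Standard error under H₀: √(0.624×0.376/805) = 0.017072.
z = (0.669565 − 0.624)/0.017072 = 0.045565/0.017072 = 2.669.
p-value = P(Z < 2.669) ≈ 0.9962.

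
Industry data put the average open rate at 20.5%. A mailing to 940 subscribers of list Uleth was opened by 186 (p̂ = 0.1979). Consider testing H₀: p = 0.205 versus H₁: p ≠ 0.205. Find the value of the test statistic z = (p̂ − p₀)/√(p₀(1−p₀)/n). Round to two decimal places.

z = -0.54

p̂ = 186/940 ≈ 0.1979.
Standard error under H₀: √(0.205×0.795/940) = 0.0132.
z = (0.1979 − 0.205)/0.0132 = -0.0071/0.0132 = -0.54.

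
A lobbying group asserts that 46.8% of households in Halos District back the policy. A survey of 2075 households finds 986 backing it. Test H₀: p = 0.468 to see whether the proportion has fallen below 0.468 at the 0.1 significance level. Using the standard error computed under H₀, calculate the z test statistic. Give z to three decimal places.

p̂ = 986/2075 ≈ 0.47518.
SE = √(p₀(1−p₀)/n) = √(0.24898/2075) = 0.01095.
z = (0.47518 − 0.468)/0.01095 = 0.00718/0.01095 = 0.656.
p-value = P(Z < 0.656) ≈ 0.7439, so at α = 0.1 we fail to reject H₀.

z = 0.656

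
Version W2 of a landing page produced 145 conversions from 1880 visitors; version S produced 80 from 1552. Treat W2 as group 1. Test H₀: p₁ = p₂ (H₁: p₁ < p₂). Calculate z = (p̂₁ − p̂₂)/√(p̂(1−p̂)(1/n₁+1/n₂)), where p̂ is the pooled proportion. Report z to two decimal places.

p̂₁ = 145/1880 = 0.0771, p̂₂ = 80/1552 = 0.0515.
Pooled p̂ = (145+80)/(1880+1552) = 225/3432 = 0.0656.
SE = √(0.0612614 × 0.00117624) = 0.0085.
z = (0.0771 − 0.0515)/0.0085 = 0.0256/0.0085 = 3.01.
p-value = P(Z < 3.014) ≈ 0.9987.

z = 3.01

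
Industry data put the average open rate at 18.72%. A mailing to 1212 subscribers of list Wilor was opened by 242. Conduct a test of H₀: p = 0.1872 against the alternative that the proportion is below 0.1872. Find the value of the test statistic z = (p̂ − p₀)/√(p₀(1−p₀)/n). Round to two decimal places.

z = 1.11

p̂ = 242/1212 ≈ 0.19967.
Standard error under H₀: √(0.1872×0.8128/1212) = 0.01120.
z = (0.19967 − 0.1872)/0.01120 = 0.01247/0.01120 = 1.11.
p-value = P(Z < 1.113) ≈ 0.8671.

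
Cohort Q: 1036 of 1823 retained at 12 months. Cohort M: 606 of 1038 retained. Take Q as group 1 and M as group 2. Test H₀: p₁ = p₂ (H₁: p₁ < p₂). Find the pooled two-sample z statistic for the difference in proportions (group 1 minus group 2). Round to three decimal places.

p̂₁ = 1036/1823 ≈ 0.568294, p̂₂ = 606/1038 ≈ 0.583815.
Pooled p̂ = (1036+606)/(1823+1038) = 1642/2861 = 0.573925.
SE = √(0.244535 × 0.00151194) = 0.019228.
z = (0.568294 − 0.583815)/0.019228 = -0.015521/0.019228 = -0.807.

z = -0.807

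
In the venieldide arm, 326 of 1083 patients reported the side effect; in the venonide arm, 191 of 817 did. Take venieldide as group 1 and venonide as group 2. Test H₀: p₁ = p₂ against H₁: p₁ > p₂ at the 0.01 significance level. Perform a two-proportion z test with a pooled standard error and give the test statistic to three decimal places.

z = 3.260

p̂₁ = 326/1083 = 0.301016, p̂₂ = 191/817 = 0.233782.
Pooled p̂ = (326+191)/(1083+817) = 517/1900 = 0.272105.
SE = √(p̂(1−p̂)(1/n₁+1/n₂)) = √(0.272105·0.727895·0.00214735) = √(0.000425313) = 0.020623.
z = (0.301016 − 0.233782)/0.020623 = 0.067234/0.020623 = 3.260.
p-value = P(Z > 3.260) ≈ 0.0006; since p < α = 0.01, reject H₀.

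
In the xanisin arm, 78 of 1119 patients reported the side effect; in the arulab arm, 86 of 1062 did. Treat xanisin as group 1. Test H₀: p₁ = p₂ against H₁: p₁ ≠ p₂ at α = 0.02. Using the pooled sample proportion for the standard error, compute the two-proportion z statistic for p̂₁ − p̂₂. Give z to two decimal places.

p̂₁ = 78/1119 ≈ 0.0697, p̂₂ = 86/1062 ≈ 0.0810.
Pooled p̂ = (78+86)/(1119+1062) = 164/2181 = 0.0752.
SE = √(p̂(1−p̂)(1/n₁+1/n₂)) = √(0.0752·0.9248·0.00183527) = √(0.000127626) = 0.0113.
z = (0.0697 − 0.0810)/0.0113 = -0.0113/0.0113 = -1.00.
p-value = 2·P(Z > 0.998) ≈ 0.3183. With α = 0.02, fail to reject H₀.

z = -1.00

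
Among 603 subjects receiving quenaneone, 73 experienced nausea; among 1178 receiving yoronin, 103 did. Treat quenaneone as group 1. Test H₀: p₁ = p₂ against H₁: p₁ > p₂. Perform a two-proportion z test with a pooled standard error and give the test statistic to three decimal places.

z = 2.250

p̂₁ = 73/603 ≈ 0.12106, p̂₂ = 103/1178 ≈ 0.08744.
Pooled p̂ = (73+103)/(603+1178) = 176/1781 = 0.09882.
SE = √(0.0890553 × 0.00250727) = 0.01494.
z = (0.12106 − 0.08744)/0.01494 = 0.03362/0.01494 = 2.250.
p-value = P(Z > 2.250) ≈ 0.0122.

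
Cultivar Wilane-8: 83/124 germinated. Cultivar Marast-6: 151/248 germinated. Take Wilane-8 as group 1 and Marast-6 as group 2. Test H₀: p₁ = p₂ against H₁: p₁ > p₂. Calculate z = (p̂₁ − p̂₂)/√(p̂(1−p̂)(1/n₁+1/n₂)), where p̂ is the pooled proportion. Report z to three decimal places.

p̂₁ = 83/124 = 0.66935, p̂₂ = 151/248 = 0.60887.
Pooled p̂ = (83+151)/(124+248) = 234/372 = 0.62903.
SE = √(p̂(1−p̂)(1/n₁+1/n₂)) = √(0.62903·0.37097·0.0120968) = √(0.00282279) = 0.05313.
z = (0.66935 − 0.60887)/0.05313 = 0.06048/0.05313 = 1.138.
p-value = P(Z > 1.138) ≈ 0.1275.

z = 1.138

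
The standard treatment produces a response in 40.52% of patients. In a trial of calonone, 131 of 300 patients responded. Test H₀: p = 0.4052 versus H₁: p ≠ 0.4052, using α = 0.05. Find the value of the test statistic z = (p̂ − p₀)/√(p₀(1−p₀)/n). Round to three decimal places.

z = 1.110

p̂ = 131/300 = 0.43667.
Standard error under H₀: √(0.4052×0.5948/300) = 0.02834.
z = (0.43667 − 0.4052)/0.02834 = 0.03147/0.02834 = 1.110.
Two-sided p-value ≈ 2·Φ(−1.110) = 0.2669. With α = 0.05, fail to reject H₀.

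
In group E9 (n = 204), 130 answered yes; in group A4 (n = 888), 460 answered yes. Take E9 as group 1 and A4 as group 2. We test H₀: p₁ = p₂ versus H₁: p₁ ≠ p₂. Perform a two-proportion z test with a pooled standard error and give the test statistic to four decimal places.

p̂₁ = 130/204 ≈ 0.637255, p̂₂ = 460/888 ≈ 0.518018.
Pooled p̂ = (130+460)/(204+888) = 590/1092 = 0.540293.
SE = √(p̂(1−p̂)(1/n₁+1/n₂)) = √(0.540293·0.459707·0.00602809) = √(0.00149723) = 0.038694.
z = (0.637255 − 0.518018)/0.038694 = 0.119237/0.038694 = 3.0815.

z = 3.0815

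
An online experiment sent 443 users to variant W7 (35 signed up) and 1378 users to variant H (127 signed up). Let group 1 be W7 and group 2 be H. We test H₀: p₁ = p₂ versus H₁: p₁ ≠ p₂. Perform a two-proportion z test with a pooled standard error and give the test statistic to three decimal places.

p̂₁ = 35/443 = 0.07901, p̂₂ = 127/1378 = 0.09216.
Pooled p̂ = (35+127)/(443+1378) = 162/1821 = 0.08896.
SE = √(0.0810479 × 0.00298303) = 0.01555.
z = (0.07901 − 0.09216)/0.01555 = -0.01315/0.01555 = -0.846.

z = -0.846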